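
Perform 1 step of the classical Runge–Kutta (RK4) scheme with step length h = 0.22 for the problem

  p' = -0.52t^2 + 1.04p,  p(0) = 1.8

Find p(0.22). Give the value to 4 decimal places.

2.2608

RK4: k1 = f(t_n, p_n); k2 = f(t_n + h/2, p_n + (h/2)·k1); k3 = f(t_n + h/2, p_n + (h/2)·k2); k4 = f(t_n + h, p_n + h·k3); p_{n+1} = p_n + (h/6)·(k1 + 2k2 + 2k3 + k4).
t=0.000000, p=1.800000:
  k1 = f(0.000000, 1.800000) = 1.872000
  k2 = f(0.110000, 2.005920) = 2.079865
  k3 = f(0.110000, 2.028785) = 2.103645
  k4 = f(0.220000, 2.262802) = 2.328146
  p ← 1.800000 + (0.22/6)·(k1 + 2k2 + 2k3 + k4) = 2.260796
p(0.22) ≈ 2.2608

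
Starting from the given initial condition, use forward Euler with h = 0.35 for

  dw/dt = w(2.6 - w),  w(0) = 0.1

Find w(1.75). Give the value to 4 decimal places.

1.6169

Euler: w_{n+1} = w_n + h·f(t_n, w_n).
t=0.000000, w=0.100000: f=0.250000 → w ← 0.100000 + 0.35·0.250000 = 0.187500
t=0.350000, w=0.187500: f=0.452344 → w ← 0.187500 + 0.35·0.452344 = 0.345820
t=0.700000, w=0.345820: f=0.779541 → w ← 0.345820 + 0.35·0.779541 = 0.618660
t=1.050000, w=0.618660: f=1.225775 → w ← 0.618660 + 0.35·1.225775 = 1.047681
t=1.400000, w=1.047681: f=1.626335 → w ← 1.047681 + 0.35·1.626335 = 1.616898
w(1.75) ≈ 1.6169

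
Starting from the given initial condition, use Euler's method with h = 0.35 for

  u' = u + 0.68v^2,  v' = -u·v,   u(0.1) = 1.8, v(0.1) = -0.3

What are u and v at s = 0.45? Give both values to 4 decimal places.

2.4514, -0.1110

Euler on (u,v): u_{n+1} = u_n + h·u', v_{n+1} = v_n + h·v'.
0.100000: (1.800000, -0.300000); f=(1.861200, 0.540000) → (2.451420, -0.111000)
(u(0.45), v(0.45)) ≈ (2.4514, -0.1110)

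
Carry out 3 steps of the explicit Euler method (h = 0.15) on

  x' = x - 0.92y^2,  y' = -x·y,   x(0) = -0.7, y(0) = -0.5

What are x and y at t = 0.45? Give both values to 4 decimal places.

Euler on (x,y): x_{n+1} = x_n + h·x', y_{n+1} = y_n + h·y'.
0.000000: (-0.700000, -0.500000); f=(-0.930000, -0.350000) → (-0.839500, -0.552500)
0.150000: (-0.839500, -0.552500); f=(-1.120336, -0.463824) → (-1.007550, -0.622074)
0.300000: (-1.007550, -0.622074); f=(-1.363568, -0.626770) → (-1.212086, -0.716089)
(x(0.45), y(0.45)) ≈ (-1.2121, -0.7161)

-1.2121, -0.7161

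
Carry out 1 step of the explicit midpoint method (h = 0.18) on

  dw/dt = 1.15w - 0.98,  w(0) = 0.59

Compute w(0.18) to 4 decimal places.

0.5301

Midpoint: k1 = f(t_n, w_n); k2 = f(t_n + h/2, w_n + (h/2)·k1); w_{n+1} = w_n + h·k2.
t=0.000000, w=0.590000:
  k1 = f(0.000000, 0.590000) = -0.301500
  k2 = f(0.090000, 0.562865) = -0.332705
  w ← 0.590000 + 0.18·(-0.332705) = 0.530113
w(0.18) ≈ 0.5301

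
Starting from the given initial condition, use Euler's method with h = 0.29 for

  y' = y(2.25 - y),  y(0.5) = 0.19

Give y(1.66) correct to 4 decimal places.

1.0386

Euler: y_{n+1} = y_n + h·f(t_n, y_n).
t=0.500000, y=0.190000: f=0.391400 → y ← 0.190000 + 0.29·0.391400 = 0.303506
t=0.790000, y=0.303506: f=0.590773 → y ← 0.303506 + 0.29·0.590773 = 0.474830
t=1.080000, y=0.474830: f=0.842904 → y ← 0.474830 + 0.29·0.842904 = 0.719272
t=1.370000, y=0.719272: f=1.101010 → y ← 0.719272 + 0.29·1.101010 = 1.038565
y(1.66) ≈ 1.0386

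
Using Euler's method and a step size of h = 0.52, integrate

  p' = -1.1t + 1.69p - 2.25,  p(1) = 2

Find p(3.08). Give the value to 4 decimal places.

-0.8565

Euler: p_{n+1} = p_n + h·f(t_n, p_n).
t=1.000000, p=2.000000: f=0.030000 → p ← 2.000000 + 0.52·0.030000 = 2.015600
t=1.520000, p=2.015600: f=-0.515636 → p ← 2.015600 + 0.52·(-0.515636) = 1.747469
t=2.040000, p=1.747469: f=-1.540777 → p ← 1.747469 + 0.52·(-1.540777) = 0.946265
t=2.560000, p=0.946265: f=-3.466812 → p ← 0.946265 + 0.52·(-3.466812) = -0.856477
p(3.08) ≈ -0.8565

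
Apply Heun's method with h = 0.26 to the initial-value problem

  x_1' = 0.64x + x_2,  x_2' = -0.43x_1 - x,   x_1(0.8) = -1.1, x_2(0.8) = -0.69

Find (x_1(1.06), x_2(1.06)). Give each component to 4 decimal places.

Heun on (x_1,x_2): k1 = f(x_n, state_n); k2 = f(x_n + h, state_n + h·k1); state_{n+1} = state_n + (h/2)·(k1 + k2).
0.800000: (-1.100000, -0.690000)
  k1 = (-0.178000, -0.327000)
  predictor → (-1.146280, -0.775020)
  k2 = (-0.096620, -0.567100)
  → (-1.135701, -0.806233)
(x_1(1.06), x_2(1.06)) ≈ (-1.1357, -0.8062)

-1.1357, -0.8062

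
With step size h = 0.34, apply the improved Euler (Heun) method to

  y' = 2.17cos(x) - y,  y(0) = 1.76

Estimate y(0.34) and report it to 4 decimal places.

Heun: k1 = f(x_n, y_n); k2 = f(x_n + h, y_n + h·k1); y_{n+1} = y_n + (h/2)·(k1 + k2).
x=0.000000, y=1.760000:
  k1 = f(0.000000, 1.760000) = 0.410000
  k2 = f(0.340000, 1.899400) = 0.146378
  y ← 1.760000 + (0.34/2)·(0.410000 + 0.146378) = 1.854584
y(0.34) ≈ 1.8546

1.8546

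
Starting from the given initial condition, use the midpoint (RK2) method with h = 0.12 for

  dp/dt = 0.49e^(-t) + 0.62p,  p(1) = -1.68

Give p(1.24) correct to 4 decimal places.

-1.9077

Midpoint: k1 = f(t_n, p_n); k2 = f(t_n + h/2, p_n + (h/2)·k1); p_{n+1} = p_n + h·k2.
t=1.000000, p=-1.680000:
  k1 = f(1.000000, -1.680000) = -0.861339
  k2 = f(1.060000, -1.731680) = -0.903878
  p ← -1.680000 + 0.12·(-0.903878) = -1.788465
t=1.120000, p=-1.788465:
  k1 = f(1.120000, -1.788465) = -0.948971
  k2 = f(1.180000, -1.845404) = -0.993584
  p ← -1.788465 + 0.12·(-0.993584) = -1.907695
p(1.24) ≈ -1.9077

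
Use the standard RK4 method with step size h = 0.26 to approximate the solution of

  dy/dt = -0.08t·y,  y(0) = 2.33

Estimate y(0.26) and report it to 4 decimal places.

RK4: k1 = f(t_n, y_n); k2 = f(t_n + h/2, y_n + (h/2)·k1); k3 = f(t_n + h/2, y_n + (h/2)·k2); k4 = f(t_n + h, y_n + h·k3); y_{n+1} = y_n + (h/6)·(k1 + 2k2 + 2k3 + k4).
t=0.000000, y=2.330000:
  k1 = f(0.000000, 2.330000) = 0.000000
  k2 = f(0.130000, 2.330000) = -0.024232
  k3 = f(0.130000, 2.326850) = -0.024199
  k4 = f(0.260000, 2.323708) = -0.048333
  y ← 2.330000 + (0.26/6)·(k1 + 2k2 + 2k3 + k4) = 2.323708
y(0.26) ≈ 2.3237

2.3237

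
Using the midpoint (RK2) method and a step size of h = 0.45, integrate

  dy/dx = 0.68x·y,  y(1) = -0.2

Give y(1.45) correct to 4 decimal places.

Midpoint: k1 = f(x_n, y_n); k2 = f(x_n + h/2, y_n + (h/2)·k1); y_{n+1} = y_n + h·k2.
x=1.000000, y=-0.200000:
  k1 = f(1.000000, -0.200000) = -0.136000
  k2 = f(1.225000, -0.230600) = -0.192090
  y ← -0.200000 + 0.45·(-0.192090) = -0.286440
y(1.45) ≈ -0.2864

-0.2864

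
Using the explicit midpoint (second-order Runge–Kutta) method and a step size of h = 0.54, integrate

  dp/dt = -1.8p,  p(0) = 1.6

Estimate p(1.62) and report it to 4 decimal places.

0.2005

Midpoint: k1 = f(t_n, p_n); k2 = f(t_n + h/2, p_n + (h/2)·k1); p_{n+1} = p_n + h·k2.
t=0.000000, p=1.600000:
  k1 = f(0.000000, 1.600000) = -2.880000
  k2 = f(0.270000, 0.822400) = -1.480320
  p ← 1.600000 + 0.54·(-1.480320) = 0.800627
t=0.540000, p=0.800627:
  k1 = f(0.540000, 0.800627) = -1.441129
  k2 = f(0.810000, 0.411522) = -0.740740
  p ← 0.800627 + 0.54·(-0.740740) = 0.400627
t=1.080000, p=0.400627:
  k1 = f(1.080000, 0.400627) = -0.721129
  k2 = f(1.350000, 0.205923) = -0.370661
  p ← 0.400627 + 0.54·(-0.370661) = 0.200471
p(1.62) ≈ 0.2005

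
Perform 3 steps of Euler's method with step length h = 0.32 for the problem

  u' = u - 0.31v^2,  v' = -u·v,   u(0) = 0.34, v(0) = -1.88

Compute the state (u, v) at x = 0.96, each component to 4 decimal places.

Euler on (u,v): u_{n+1} = u_n + h·u', v_{n+1} = v_n + h·v'.
0.000000: (0.340000, -1.880000); f=(-0.755664, 0.639200) → (0.098188, -1.675456)
0.320000: (0.098188, -1.675456); f=(-0.772030, 0.164509) → (-0.148862, -1.622813)
0.640000: (-0.148862, -1.622813); f=(-0.965254, -0.241575) → (-0.457743, -1.700117)
(u(0.96), v(0.96)) ≈ (-0.4577, -1.7001)

-0.4577, -1.7001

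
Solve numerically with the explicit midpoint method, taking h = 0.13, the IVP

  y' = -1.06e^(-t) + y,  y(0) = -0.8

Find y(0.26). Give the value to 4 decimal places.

Midpoint: k1 = f(t_n, y_n); k2 = f(t_n + h/2, y_n + (h/2)·k1); y_{n+1} = y_n + h·k2.
t=0.000000, y=-0.800000:
  k1 = f(0.000000, -0.800000) = -1.860000
  k2 = f(0.065000, -0.920900) = -1.914192
  y ← -0.800000 + 0.13·(-1.914192) = -1.048845
t=0.130000, y=-1.048845:
  k1 = f(0.130000, -1.048845) = -1.979626
  k2 = f(0.195000, -1.177521) = -2.049725
  y ← -1.048845 + 0.13·(-2.049725) = -1.315309
y(0.26) ≈ -1.3153

-1.3153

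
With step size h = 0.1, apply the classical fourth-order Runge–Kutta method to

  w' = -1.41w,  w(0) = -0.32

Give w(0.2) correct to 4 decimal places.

-0.2414

RK4: k1 = f(t_n, w_n); k2 = f(t_n + h/2, w_n + (h/2)·k1); k3 = f(t_n + h/2, w_n + (h/2)·k2); k4 = f(t_n + h, w_n + h·k3); w_{n+1} = w_n + (h/6)·(k1 + 2k2 + 2k3 + k4).
t=0.000000, w=-0.320000:
  k1 = f(0.000000, -0.320000) = 0.451200
  k2 = f(0.050000, -0.297440) = 0.419390
  k3 = f(0.050000, -0.299030) = 0.421633
  k4 = f(0.100000, -0.277837) = 0.391750
  w ← -0.320000 + (0.1/6)·(k1 + 2k2 + 2k3 + k4) = -0.277917
t=0.100000, w=-0.277917:
  k1 = f(0.100000, -0.277917) = 0.391863
  k2 = f(0.150000, -0.258324) = 0.364236
  k3 = f(0.150000, -0.259705) = 0.366184
  k4 = f(0.200000, -0.241298) = 0.340231
  w ← -0.277917 + (0.1/6)·(k1 + 2k2 + 2k3 + k4) = -0.241368
w(0.2) ≈ -0.2414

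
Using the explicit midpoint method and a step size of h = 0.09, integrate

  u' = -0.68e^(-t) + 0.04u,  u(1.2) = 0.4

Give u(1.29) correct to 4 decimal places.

0.3838

Midpoint: k1 = f(t_n, u_n); k2 = f(t_n + h/2, u_n + (h/2)·k1); u_{n+1} = u_n + h·k2.
t=1.200000, u=0.400000:
  k1 = f(1.200000, 0.400000) = -0.188812
  k2 = f(1.245000, 0.391503) = -0.180140
  u ← 0.400000 + 0.09·(-0.180140) = 0.383787
u(1.29) ≈ 0.3838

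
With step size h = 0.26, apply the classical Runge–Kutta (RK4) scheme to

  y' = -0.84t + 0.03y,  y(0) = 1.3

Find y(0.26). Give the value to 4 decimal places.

1.2817

RK4: k1 = f(t_n, y_n); k2 = f(t_n + h/2, y_n + (h/2)·k1); k3 = f(t_n + h/2, y_n + (h/2)·k2); k4 = f(t_n + h, y_n + h·k3); y_{n+1} = y_n + (h/6)·(k1 + 2k2 + 2k3 + k4).
t=0.000000, y=1.300000:
  k1 = f(0.000000, 1.300000) = 0.039000
  k2 = f(0.130000, 1.305070) = -0.070048
  k3 = f(0.130000, 1.290894) = -0.070473
  k4 = f(0.260000, 1.281677) = -0.179950
  y ← 1.300000 + (0.26/6)·(k1 + 2k2 + 2k3 + k4) = 1.281714
y(0.26) ≈ 1.2817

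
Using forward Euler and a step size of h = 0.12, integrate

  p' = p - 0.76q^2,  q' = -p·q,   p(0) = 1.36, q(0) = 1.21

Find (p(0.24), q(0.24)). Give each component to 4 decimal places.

Euler on (p,q): p_{n+1} = p_n + h·p', q_{n+1} = q_n + h·q'.
0.000000: (1.360000, 1.210000); f=(0.247284, -1.645600) → (1.389674, 1.012528)
0.120000: (1.389674, 1.012528); f=(0.610512, -1.407084) → (1.462936, 0.843678)
(p(0.24), q(0.24)) ≈ (1.4629, 0.8437)

1.4629, 0.8437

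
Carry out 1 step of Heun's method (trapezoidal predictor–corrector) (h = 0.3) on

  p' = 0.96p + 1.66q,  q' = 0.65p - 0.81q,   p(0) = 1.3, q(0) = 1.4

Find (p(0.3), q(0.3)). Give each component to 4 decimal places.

2.5043, 1.4283

Heun on (p,q): k1 = f(t_n, state_n); k2 = f(t_n + h, state_n + h·k1); state_{n+1} = state_n + (h/2)·(k1 + k2).
0.000000: (1.300000, 1.400000)
  k1 = (3.572000, -0.289000)
  predictor → (2.371600, 1.313300)
  k2 = (4.456814, 0.477767)
  → (2.504322, 1.428315)
(p(0.3), q(0.3)) ≈ (2.5043, 1.4283)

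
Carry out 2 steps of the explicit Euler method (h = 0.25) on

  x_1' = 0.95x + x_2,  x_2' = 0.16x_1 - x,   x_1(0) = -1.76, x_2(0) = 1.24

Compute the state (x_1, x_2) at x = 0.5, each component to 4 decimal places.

Euler on (x_1,x_2): x_1_{n+1} = x_1_n + h·x_1', x_2_{n+1} = x_2_n + h·x_2'.
0.000000: (-1.760000, 1.240000); f=(1.240000, -0.281600) → (-1.450000, 1.169600)
0.250000: (-1.450000, 1.169600); f=(1.407100, -0.482000) → (-1.098225, 1.049100)
(x_1(0.5), x_2(0.5)) ≈ (-1.0982, 1.0491)

-1.0982, 1.0491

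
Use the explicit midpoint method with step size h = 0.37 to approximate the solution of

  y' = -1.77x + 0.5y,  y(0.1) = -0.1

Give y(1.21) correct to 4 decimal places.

-1.7242

Midpoint: k1 = f(x_n, y_n); k2 = f(x_n + h/2, y_n + (h/2)·k1); y_{n+1} = y_n + h·k2.
x=0.100000, y=-0.100000:
  k1 = f(0.100000, -0.100000) = -0.227000
  k2 = f(0.285000, -0.141995) = -0.575448
  y ← -0.100000 + 0.37·(-0.575448) = -0.312916
x=0.470000, y=-0.312916:
  k1 = f(0.470000, -0.312916) = -0.988358
  k2 = f(0.655000, -0.495762) = -1.407231
  y ← -0.312916 + 0.37·(-1.407231) = -0.833591
x=0.840000, y=-0.833591:
  k1 = f(0.840000, -0.833591) = -1.903596
  k2 = f(1.025000, -1.185756) = -2.407128
  y ← -0.833591 + 0.37·(-2.407128) = -1.724228
y(1.21) ≈ -1.7242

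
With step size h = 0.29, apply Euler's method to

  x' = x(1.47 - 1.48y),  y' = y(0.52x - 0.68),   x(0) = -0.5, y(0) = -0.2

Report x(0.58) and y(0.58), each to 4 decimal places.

-1.1256, -0.1002

Euler on (x,y): x_{n+1} = x_n + h·x', y_{n+1} = y_n + h·y'.
0.000000: (-0.500000, -0.200000); f=(-0.883000, 0.188000) → (-0.756070, -0.145480)
0.290000: (-0.756070, -0.145480); f=(-1.274213, 0.156123) → (-1.125592, -0.100204)
(x(0.58), y(0.58)) ≈ (-1.1256, -0.1002)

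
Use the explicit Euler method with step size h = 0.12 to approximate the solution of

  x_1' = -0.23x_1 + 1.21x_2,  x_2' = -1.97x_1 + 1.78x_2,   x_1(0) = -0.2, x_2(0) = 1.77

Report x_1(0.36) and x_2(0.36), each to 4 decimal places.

0.7538, 3.1257

Euler on (x_1,x_2): x_1_{n+1} = x_1_n + h·x_1', x_2_{n+1} = x_2_n + h·x_2'.
0.000000: (-0.200000, 1.770000); f=(2.187700, 3.544600) → (0.062524, 2.195352)
0.120000: (0.062524, 2.195352); f=(2.641995, 3.784554) → (0.379563, 2.649499)
0.240000: (0.379563, 2.649499); f=(3.118594, 3.968367) → (0.753795, 3.125703)
(x_1(0.36), x_2(0.36)) ≈ (0.7538, 3.1257)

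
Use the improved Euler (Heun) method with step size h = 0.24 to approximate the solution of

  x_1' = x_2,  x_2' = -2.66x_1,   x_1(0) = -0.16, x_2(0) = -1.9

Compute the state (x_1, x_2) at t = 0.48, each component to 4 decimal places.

Heun on (x_1,x_2): k1 = f(t_n, state_n); k2 = f(t_n + h, state_n + h·k1); state_{n+1} = state_n + (h/2)·(k1 + k2).
0.000000: (-0.160000, -1.900000)
  k1 = (-1.900000, 0.425600)
  predictor → (-0.616000, -1.797856)
  k2 = (-1.797856, 1.638560)
  → (-0.603743, -1.652301)
0.240000: (-0.603743, -1.652301)
  k1 = (-1.652301, 1.605956)
  predictor → (-1.000295, -1.266871)
  k2 = (-1.266871, 2.660784)
  → (-0.954043, -1.140292)
(x_1(0.48), x_2(0.48)) ≈ (-0.9540, -1.1403)

-0.9540, -1.1403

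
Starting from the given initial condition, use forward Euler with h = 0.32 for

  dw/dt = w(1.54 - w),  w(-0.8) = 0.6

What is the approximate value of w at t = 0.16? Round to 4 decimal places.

1.1471

Euler: w_{n+1} = w_n + h·f(t_n, w_n).
t=-0.800000, w=0.600000: f=0.564000 → w ← 0.600000 + 0.32·0.564000 = 0.780480
t=-0.480000, w=0.780480: f=0.592790 → w ← 0.780480 + 0.32·0.592790 = 0.970173
t=-0.160000, w=0.970173: f=0.552831 → w ← 0.970173 + 0.32·0.552831 = 1.147079
w(0.16) ≈ 1.1471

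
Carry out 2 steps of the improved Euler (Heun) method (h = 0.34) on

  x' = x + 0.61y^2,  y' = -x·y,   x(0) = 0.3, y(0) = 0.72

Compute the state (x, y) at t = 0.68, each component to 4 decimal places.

Heun on (x,y): k1 = f(t_n, state_n); k2 = f(t_n + h, state_n + h·k1); state_{n+1} = state_n + (h/2)·(k1 + k2).
0.000000: (0.300000, 0.720000)
  k1 = (0.616224, -0.216000)
  predictor → (0.509516, 0.646560)
  k2 = (0.764520, -0.329433)
  → (0.534727, 0.627276)
0.340000: (0.534727, 0.627276)
  k1 = (0.774747, -0.335421)
  predictor → (0.798140, 0.513233)
  k2 = (0.958820, -0.409632)
  → (0.829433, 0.500617)
(x(0.68), y(0.68)) ≈ (0.8294, 0.5006)

0.8294, 0.5006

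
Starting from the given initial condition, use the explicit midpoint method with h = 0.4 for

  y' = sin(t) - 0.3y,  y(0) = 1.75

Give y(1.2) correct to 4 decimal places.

1.7961

Midpoint: k1 = f(t_n, y_n); k2 = f(t_n + h/2, y_n + (h/2)·k1); y_{n+1} = y_n + h·k2.
t=0.000000, y=1.750000:
  k1 = f(0.000000, 1.750000) = -0.525000
  k2 = f(0.200000, 1.645000) = -0.294831
  y ← 1.750000 + 0.4·(-0.294831) = 1.632068
t=0.400000, y=1.632068:
  k1 = f(0.400000, 1.632068) = -0.100202
  k2 = f(0.600000, 1.612027) = 0.081034
  y ← 1.632068 + 0.4·0.081034 = 1.664481
t=0.800000, y=1.664481:
  k1 = f(0.800000, 1.664481) = 0.218012
  k2 = f(1.000000, 1.708084) = 0.329046
  y ← 1.664481 + 0.4·0.329046 = 1.796100
y(1.2) ≈ 1.7961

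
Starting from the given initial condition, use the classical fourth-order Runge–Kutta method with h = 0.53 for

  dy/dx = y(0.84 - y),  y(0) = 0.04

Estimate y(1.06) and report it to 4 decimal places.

0.0912

RK4: k1 = f(x_n, y_n); k2 = f(x_n + h/2, y_n + (h/2)·k1); k3 = f(x_n + h/2, y_n + (h/2)·k2); k4 = f(x_n + h, y_n + h·k3); y_{n+1} = y_n + (h/6)·(k1 + 2k2 + 2k3 + k4).
x=0.000000, y=0.040000:
  k1 = f(0.000000, 0.040000) = 0.032000
  k2 = f(0.265000, 0.048480) = 0.038373
  k3 = f(0.265000, 0.050169) = 0.039625
  k4 = f(0.530000, 0.061001) = 0.047520
  y ← 0.040000 + (0.53/6)·(k1 + 2k2 + 2k3 + k4) = 0.060804
x=0.530000, y=0.060804:
  k1 = f(0.530000, 0.060804) = 0.047378
  k2 = f(0.795000, 0.073359) = 0.056240
  k3 = f(0.795000, 0.075707) = 0.057863
  k4 = f(1.060000, 0.091471) = 0.068469
  y ← 0.060804 + (0.53/6)·(k1 + 2k2 + 2k3 + k4) = 0.091195
y(1.06) ≈ 0.0912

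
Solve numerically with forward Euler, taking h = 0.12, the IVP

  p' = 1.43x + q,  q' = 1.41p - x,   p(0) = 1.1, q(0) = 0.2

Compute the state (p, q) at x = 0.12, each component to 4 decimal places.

Euler on (p,q): p_{n+1} = p_n + h·p', q_{n+1} = q_n + h·q'.
0.000000: (1.100000, 0.200000); f=(0.200000, 1.551000) → (1.124000, 0.386120)
(p(0.12), q(0.12)) ≈ (1.1240, 0.3861)

1.1240, 0.3861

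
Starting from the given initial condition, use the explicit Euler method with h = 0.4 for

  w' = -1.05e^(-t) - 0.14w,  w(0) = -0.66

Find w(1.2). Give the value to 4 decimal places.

-1.3840

Euler: w_{n+1} = w_n + h·f(t_n, w_n).
t=0.000000, w=-0.660000: f=-0.957600 → w ← -0.660000 + 0.4·(-0.957600) = -1.043040
t=0.400000, w=-1.043040: f=-0.557810 → w ← -1.043040 + 0.4·(-0.557810) = -1.266164
t=0.800000, w=-1.266164: f=-0.294532 → w ← -1.266164 + 0.4·(-0.294532) = -1.383977
w(1.2) ≈ -1.3840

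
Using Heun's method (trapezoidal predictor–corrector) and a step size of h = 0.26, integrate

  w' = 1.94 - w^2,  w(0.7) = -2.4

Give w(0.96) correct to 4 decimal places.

-4.1412

Heun: k1 = f(t_n, w_n); k2 = f(t_n + h, w_n + h·k1); w_{n+1} = w_n + (h/2)·(k1 + k2).
t=0.700000, w=-2.400000:
  k1 = f(0.700000, -2.400000) = -3.820000
  k2 = f(0.960000, -3.393200) = -9.573806
  w ← -2.400000 + (0.26/2)·(-3.820000 + (-9.573806)) = -4.141195
w(0.96) ≈ -4.1412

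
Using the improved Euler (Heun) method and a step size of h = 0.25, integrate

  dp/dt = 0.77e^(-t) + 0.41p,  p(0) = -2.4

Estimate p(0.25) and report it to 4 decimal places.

Heun: k1 = f(t_n, p_n); k2 = f(t_n + h, p_n + h·k1); p_{n+1} = p_n + (h/2)·(k1 + k2).
t=0.000000, p=-2.400000:
  k1 = f(0.000000, -2.400000) = -0.214000
  k2 = f(0.250000, -2.453500) = -0.406258
  p ← -2.400000 + (0.25/2)·(-0.214000 + (-0.406258)) = -2.477532
p(0.25) ≈ -2.4775

-2.4775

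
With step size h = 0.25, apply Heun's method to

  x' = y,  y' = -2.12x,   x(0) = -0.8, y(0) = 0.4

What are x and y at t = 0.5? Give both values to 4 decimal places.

Heun on (x,y): k1 = f(t_n, state_n); k2 = f(t_n + h, state_n + h·k1); state_{n+1} = state_n + (h/2)·(k1 + k2).
0.000000: (-0.800000, 0.400000)
  k1 = (0.400000, 1.696000)
  predictor → (-0.700000, 0.824000)
  k2 = (0.824000, 1.484000)
  → (-0.647000, 0.797500)
0.250000: (-0.647000, 0.797500)
  k1 = (0.797500, 1.371640)
  predictor → (-0.447625, 1.140410)
  k2 = (1.140410, 0.948965)
  → (-0.404761, 1.087576)
(x(0.5), y(0.5)) ≈ (-0.4048, 1.0876)

-0.4048, 1.0876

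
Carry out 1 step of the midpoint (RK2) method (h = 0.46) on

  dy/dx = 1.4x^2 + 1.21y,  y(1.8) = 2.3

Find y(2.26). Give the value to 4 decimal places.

7.1710

Midpoint: k1 = f(x_n, y_n); k2 = f(x_n + h/2, y_n + (h/2)·k1); y_{n+1} = y_n + h·k2.
x=1.800000, y=2.300000:
  k1 = f(1.800000, 2.300000) = 7.319000
  k2 = f(2.030000, 3.983370) = 10.589138
  y ← 2.300000 + 0.46·10.589138 = 7.171003
y(2.26) ≈ 7.1710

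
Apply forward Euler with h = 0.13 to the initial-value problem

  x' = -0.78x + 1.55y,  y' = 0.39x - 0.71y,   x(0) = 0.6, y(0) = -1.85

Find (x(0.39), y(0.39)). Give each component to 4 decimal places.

-0.4641, -1.3601

Euler on (x,y): x_{n+1} = x_n + h·x', y_{n+1} = y_n + h·y'.
0.000000: (0.600000, -1.850000); f=(-3.335500, 1.547500) → (0.166385, -1.648825)
0.130000: (0.166385, -1.648825); f=(-2.685459, 1.235556) → (-0.182725, -1.488203)
0.260000: (-0.182725, -1.488203); f=(-2.164189, 0.985361) → (-0.464069, -1.360106)
(x(0.39), y(0.39)) ≈ (-0.4641, -1.3601)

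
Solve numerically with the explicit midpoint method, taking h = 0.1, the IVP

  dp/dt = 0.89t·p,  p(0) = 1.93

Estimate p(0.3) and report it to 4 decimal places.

Midpoint: k1 = f(t_n, p_n); k2 = f(t_n + h/2, p_n + (h/2)·k1); p_{n+1} = p_n + h·k2.
t=0.000000, p=1.930000:
  k1 = f(0.000000, 1.930000) = 0.000000
  k2 = f(0.050000, 1.930000) = 0.085885
  p ← 1.930000 + 0.1·0.085885 = 1.938589
t=0.100000, p=1.938589:
  k1 = f(0.100000, 1.938589) = 0.172534
  k2 = f(0.150000, 1.947215) = 0.259953
  p ← 1.938589 + 0.1·0.259953 = 1.964584
t=0.200000, p=1.964584:
  k1 = f(0.200000, 1.964584) = 0.349696
  k2 = f(0.250000, 1.982069) = 0.441010
  p ← 1.964584 + 0.1·0.441010 = 2.008685
p(0.3) ≈ 2.0087

2.0087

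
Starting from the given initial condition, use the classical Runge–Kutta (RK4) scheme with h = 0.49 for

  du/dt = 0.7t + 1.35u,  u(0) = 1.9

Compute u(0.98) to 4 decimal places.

7.6733

RK4: k1 = f(t_n, u_n); k2 = f(t_n + h/2, u_n + (h/2)·k1); k3 = f(t_n + h/2, u_n + (h/2)·k2); k4 = f(t_n + h, u_n + h·k3); u_{n+1} = u_n + (h/6)·(k1 + 2k2 + 2k3 + k4).
t=0.000000, u=1.900000:
  k1 = f(0.000000, 1.900000) = 2.565000
  k2 = f(0.245000, 2.528425) = 3.584874
  k3 = f(0.245000, 2.778294) = 3.922197
  k4 = f(0.490000, 3.821877) = 5.502533
  u ← 1.900000 + (0.49/6)·(k1 + 2k2 + 2k3 + k4) = 3.785003
t=0.490000, u=3.785003:
  k1 = f(0.490000, 3.785003) = 5.452755
  k2 = f(0.735000, 5.120928) = 7.427753
  k3 = f(0.735000, 5.604803) = 8.080984
  k4 = f(0.980000, 7.744686) = 11.141326
  u ← 3.785003 + (0.49/6)·(k1 + 2k2 + 2k3 + k4) = 7.673280
u(0.98) ≈ 7.6733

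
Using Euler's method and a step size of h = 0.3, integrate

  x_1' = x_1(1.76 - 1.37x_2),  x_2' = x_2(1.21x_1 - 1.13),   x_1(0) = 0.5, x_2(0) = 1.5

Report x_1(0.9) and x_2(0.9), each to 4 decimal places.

0.5051, 0.8646

Euler on (x_1,x_2): x_1_{n+1} = x_1_n + h·x_1', x_2_{n+1} = x_2_n + h·x_2'.
0.000000: (0.500000, 1.500000); f=(-0.147500, -0.787500) → (0.455750, 1.263750)
0.300000: (0.455750, 1.263750); f=(0.013063, -0.731133) → (0.459669, 1.044410)
0.600000: (0.459669, 1.044410); f=(0.151304, -0.599283) → (0.505060, 0.864625)
(x_1(0.9), x_2(0.9)) ≈ (0.5051, 0.8646)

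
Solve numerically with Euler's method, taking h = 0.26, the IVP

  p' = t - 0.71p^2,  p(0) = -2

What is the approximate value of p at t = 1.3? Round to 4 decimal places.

-60.8167

Euler: p_{n+1} = p_n + h·f(t_n, p_n).
t=0.000000, p=-2.000000: f=-2.840000 → p ← -2.000000 + 0.26·(-2.840000) = -2.738400
t=0.260000, p=-2.738400: f=-5.064173 → p ← -2.738400 + 0.26·(-5.064173) = -4.055085
t=0.520000, p=-4.055085: f=-11.155036 → p ← -4.055085 + 0.26·(-11.155036) = -6.955394
t=0.780000, p=-6.955394: f=-33.568032 → p ← -6.955394 + 0.26·(-33.568032) = -15.683083
t=1.040000, p=-15.683083: f=-173.590949 → p ← -15.683083 + 0.26·(-173.590949) = -60.816729
p(1.3) ≈ -60.8167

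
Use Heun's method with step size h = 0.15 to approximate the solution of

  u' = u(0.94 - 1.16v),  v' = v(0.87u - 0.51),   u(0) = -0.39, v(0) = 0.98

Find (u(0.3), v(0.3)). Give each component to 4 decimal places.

Heun on (u,v): k1 = f(t_n, state_n); k2 = f(t_n + h, state_n + h·k1); state_{n+1} = state_n + (h/2)·(k1 + k2).
0.000000: (-0.390000, 0.980000)
  k1 = (0.076752, -0.832314)
  predictor → (-0.378487, 0.855153)
  k2 = (0.019673, -0.717716)
  → (-0.382768, 0.863748)
0.150000: (-0.382768, 0.863748)
  k1 = (0.023711, -0.728147)
  predictor → (-0.379211, 0.754526)
  k2 = (-0.024554, -0.633737)
  → (-0.382831, 0.761607)
(u(0.3), v(0.3)) ≈ (-0.3828, 0.7616)

-0.3828, 0.7616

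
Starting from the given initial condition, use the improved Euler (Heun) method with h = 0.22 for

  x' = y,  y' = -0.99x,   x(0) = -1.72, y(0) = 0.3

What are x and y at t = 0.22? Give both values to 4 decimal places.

-1.6128, 0.6674

Heun on (x,y): k1 = f(t_n, state_n); k2 = f(t_n + h, state_n + h·k1); state_{n+1} = state_n + (h/2)·(k1 + k2).
0.000000: (-1.720000, 0.300000)
  k1 = (0.300000, 1.702800)
  predictor → (-1.654000, 0.674616)
  k2 = (0.674616, 1.637460)
  → (-1.612792, 0.667429)
(x(0.22), y(0.22)) ≈ (-1.6128, 0.6674)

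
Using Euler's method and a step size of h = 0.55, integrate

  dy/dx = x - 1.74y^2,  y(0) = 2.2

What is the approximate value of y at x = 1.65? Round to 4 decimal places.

-65.2456

Euler: y_{n+1} = y_n + h·f(x_n, y_n).
x=0.000000, y=2.200000: f=-8.421600 → y ← 2.200000 + 0.55·(-8.421600) = -2.431880
x=0.550000, y=-2.431880: f=-9.740430 → y ← -2.431880 + 0.55·(-9.740430) = -7.789117
x=1.100000, y=-7.789117: f=-104.466387 → y ← -7.789117 + 0.55·(-104.466387) = -65.245630
y(1.65) ≈ -65.2456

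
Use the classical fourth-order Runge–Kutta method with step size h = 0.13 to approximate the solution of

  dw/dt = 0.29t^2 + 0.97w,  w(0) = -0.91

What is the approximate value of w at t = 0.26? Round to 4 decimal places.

-1.1692

RK4: k1 = f(t_n, w_n); k2 = f(t_n + h/2, w_n + (h/2)·k1); k3 = f(t_n + h/2, w_n + (h/2)·k2); k4 = f(t_n + h, w_n + h·k3); w_{n+1} = w_n + (h/6)·(k1 + 2k2 + 2k3 + k4).
t=0.000000, w=-0.910000:
  k1 = f(0.000000, -0.910000) = -0.882700
  k2 = f(0.065000, -0.967376) = -0.937129
  k3 = f(0.065000, -0.970913) = -0.940561
  k4 = f(0.130000, -1.032273) = -0.996404
  w ← -0.910000 + (0.13/6)·(k1 + 2k2 + 2k3 + k4) = -1.032080
t=0.130000, w=-1.032080:
  k1 = f(0.130000, -1.032080) = -0.996217
  k2 = f(0.195000, -1.096835) = -1.052902
  k3 = f(0.195000, -1.100519) = -1.056476
  k4 = f(0.260000, -1.169422) = -1.114736
  w ← -1.032080 + (0.13/6)·(k1 + 2k2 + 2k3 + k4) = -1.169224
w(0.26) ≈ -1.1692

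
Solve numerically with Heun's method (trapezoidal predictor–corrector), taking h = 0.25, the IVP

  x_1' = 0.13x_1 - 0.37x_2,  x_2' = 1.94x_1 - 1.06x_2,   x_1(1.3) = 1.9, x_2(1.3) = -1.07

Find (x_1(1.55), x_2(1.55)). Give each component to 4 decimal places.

2.0076, 0.0144

Heun on (x_1,x_2): k1 = f(t_n, state_n); k2 = f(t_n + h, state_n + h·k1); state_{n+1} = state_n + (h/2)·(k1 + k2).
1.300000: (1.900000, -1.070000)
  k1 = (0.642900, 4.820200)
  predictor → (2.060725, 0.135050)
  k2 = (0.217926, 3.854653)
  → (2.007603, 0.014357)
(x_1(1.55), x_2(1.55)) ≈ (2.0076, 0.0144)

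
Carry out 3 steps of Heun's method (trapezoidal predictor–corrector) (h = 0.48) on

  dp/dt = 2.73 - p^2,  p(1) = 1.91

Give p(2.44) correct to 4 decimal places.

Heun: k1 = f(t_n, p_n); k2 = f(t_n + h, p_n + h·k1); p_{n+1} = p_n + (h/2)·(k1 + k2).
t=1.000000, p=1.910000:
  k1 = f(1.000000, 1.910000) = -0.918100
  k2 = f(1.480000, 1.469312) = 0.571122
  p ← 1.910000 + (0.48/2)·(-0.918100 + 0.571122) = 1.826725
t=1.480000, p=1.826725:
  k1 = f(1.480000, 1.826725) = -0.606925
  k2 = f(1.960000, 1.535401) = 0.372543
  p ← 1.826725 + (0.48/2)·(-0.606925 + 0.372543) = 1.770474
t=1.960000, p=1.770474:
  k1 = f(1.960000, 1.770474) = -0.404577
  k2 = f(2.440000, 1.576277) = 0.245352
  p ← 1.770474 + (0.48/2)·(-0.404577 + 0.245352) = 1.732260
p(2.44) ≈ 1.7323

1.7323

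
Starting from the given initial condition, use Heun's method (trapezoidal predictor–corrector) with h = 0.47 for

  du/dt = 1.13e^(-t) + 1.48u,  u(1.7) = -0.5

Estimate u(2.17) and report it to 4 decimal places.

-0.8562

Heun: k1 = f(t_n, u_n); k2 = f(t_n + h, u_n + h·k1); u_{n+1} = u_n + (h/2)·(k1 + k2).
t=1.700000, u=-0.500000:
  k1 = f(1.700000, -0.500000) = -0.533568
  k2 = f(2.170000, -0.750777) = -0.982129
  u ← -0.500000 + (0.47/2)·(-0.533568 + (-0.982129)) = -0.856189
u(2.17) ≈ -0.8562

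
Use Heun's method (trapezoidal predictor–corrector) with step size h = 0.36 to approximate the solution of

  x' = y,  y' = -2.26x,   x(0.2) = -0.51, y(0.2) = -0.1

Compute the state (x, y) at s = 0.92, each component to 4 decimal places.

-0.2836, 0.6648

Heun on (x,y): k1 = f(s_n, state_n); k2 = f(s_n + h, state_n + h·k1); state_{n+1} = state_n + (h/2)·(k1 + k2).
0.200000: (-0.510000, -0.100000)
  k1 = (-0.100000, 1.152600)
  predictor → (-0.546000, 0.314936)
  k2 = (0.314936, 1.233960)
  → (-0.471312, 0.329581)
0.560000: (-0.471312, 0.329581)
  k1 = (0.329581, 1.065164)
  predictor → (-0.352662, 0.713040)
  k2 = (0.713040, 0.797017)
  → (-0.283640, 0.664773)
(x(0.92), y(0.92)) ≈ (-0.2836, 0.6648)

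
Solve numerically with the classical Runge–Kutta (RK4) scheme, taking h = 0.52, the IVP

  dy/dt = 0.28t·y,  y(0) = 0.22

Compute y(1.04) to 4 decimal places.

0.2560

RK4: k1 = f(t_n, y_n); k2 = f(t_n + h/2, y_n + (h/2)·k1); k3 = f(t_n + h/2, y_n + (h/2)·k2); k4 = f(t_n + h, y_n + h·k3); y_{n+1} = y_n + (h/6)·(k1 + 2k2 + 2k3 + k4).
t=0.000000, y=0.220000:
  k1 = f(0.000000, 0.220000) = 0.000000
  k2 = f(0.260000, 0.220000) = 0.016016
  k3 = f(0.260000, 0.224164) = 0.016319
  k4 = f(0.520000, 0.228486) = 0.033268
  y ← 0.220000 + (0.52/6)·(k1 + 2k2 + 2k3 + k4) = 0.228488
t=0.520000, y=0.228488:
  k1 = f(0.520000, 0.228488) = 0.033268
  k2 = f(0.780000, 0.237138) = 0.051791
  k3 = f(0.780000, 0.241954) = 0.052843
  k4 = f(1.040000, 0.255966) = 0.074537
  y ← 0.228488 + (0.52/6)·(k1 + 2k2 + 2k3 + k4) = 0.255968
y(1.04) ≈ 0.2560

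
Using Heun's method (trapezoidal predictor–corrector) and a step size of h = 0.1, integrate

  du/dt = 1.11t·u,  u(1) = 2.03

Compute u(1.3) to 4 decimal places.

2.9742

Heun: k1 = f(t_n, u_n); k2 = f(t_n + h, u_n + h·k1); u_{n+1} = u_n + (h/2)·(k1 + k2).
t=1.000000, u=2.030000:
  k1 = f(1.000000, 2.030000) = 2.253300
  k2 = f(1.100000, 2.255330) = 2.753758
  u ← 2.030000 + (0.1/2)·(2.253300 + 2.753758) = 2.280353
t=1.100000, u=2.280353:
  k1 = f(1.100000, 2.280353) = 2.784311
  k2 = f(1.200000, 2.558784) = 3.408300
  u ← 2.280353 + (0.1/2)·(2.784311 + 3.408300) = 2.589983
t=1.200000, u=2.589983:
  k1 = f(1.200000, 2.589983) = 3.449858
  k2 = f(1.300000, 2.934969) = 4.235161
  u ← 2.589983 + (0.1/2)·(3.449858 + 4.235161) = 2.974234
u(1.3) ≈ 2.9742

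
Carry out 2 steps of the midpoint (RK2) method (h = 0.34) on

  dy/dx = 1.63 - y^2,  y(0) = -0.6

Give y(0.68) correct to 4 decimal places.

0.4473

Midpoint: k1 = f(x_n, y_n); k2 = f(x_n + h/2, y_n + (h/2)·k1); y_{n+1} = y_n + h·k2.
x=0.000000, y=-0.600000:
  k1 = f(0.000000, -0.600000) = 1.270000
  k2 = f(0.170000, -0.384100) = 1.482467
  y ← -0.600000 + 0.34·1.482467 = -0.095961
x=0.340000, y=-0.095961:
  k1 = f(0.340000, -0.095961) = 1.620791
  k2 = f(0.510000, 0.179573) = 1.597753
  y ← -0.095961 + 0.34·1.597753 = 0.447275
y(0.68) ≈ 0.4473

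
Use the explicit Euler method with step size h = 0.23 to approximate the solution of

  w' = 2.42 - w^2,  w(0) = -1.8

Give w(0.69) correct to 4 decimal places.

Euler: w_{n+1} = w_n + h·f(s_n, w_n).
s=0.000000, w=-1.800000: f=-0.820000 → w ← -1.800000 + 0.23·(-0.820000) = -1.988600
s=0.230000, w=-1.988600: f=-1.534530 → w ← -1.988600 + 0.23·(-1.534530) = -2.341542
s=0.460000, w=-2.341542: f=-3.062818 → w ← -2.341542 + 0.23·(-3.062818) = -3.045990
w(0.69) ≈ -3.0460

-3.0460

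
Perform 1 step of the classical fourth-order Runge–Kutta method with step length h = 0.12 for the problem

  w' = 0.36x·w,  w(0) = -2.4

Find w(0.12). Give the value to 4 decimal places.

-2.4062

RK4: k1 = f(x_n, w_n); k2 = f(x_n + h/2, w_n + (h/2)·k1); k3 = f(x_n + h/2, w_n + (h/2)·k2); k4 = f(x_n + h, w_n + h·k3); w_{n+1} = w_n + (h/6)·(k1 + 2k2 + 2k3 + k4).
x=0.000000, w=-2.400000:
  k1 = f(0.000000, -2.400000) = 0.000000
  k2 = f(0.060000, -2.400000) = -0.051840
  k3 = f(0.060000, -2.403110) = -0.051907
  k4 = f(0.120000, -2.406229) = -0.103949
  w ← -2.400000 + (0.12/6)·(k1 + 2k2 + 2k3 + k4) = -2.406229
w(0.12) ≈ -2.4062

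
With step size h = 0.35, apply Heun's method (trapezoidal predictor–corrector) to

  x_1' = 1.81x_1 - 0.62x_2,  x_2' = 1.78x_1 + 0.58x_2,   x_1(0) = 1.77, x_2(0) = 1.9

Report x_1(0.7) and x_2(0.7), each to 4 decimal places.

Heun on (x_1,x_2): k1 = f(s_n, state_n); k2 = f(s_n + h, state_n + h·k1); state_{n+1} = state_n + (h/2)·(k1 + k2).
0.000000: (1.770000, 1.900000)
  k1 = (2.025700, 4.252600)
  predictor → (2.478995, 3.388410)
  k2 = (2.386167, 6.377889)
  → (2.542077, 3.760336)
0.350000: (2.542077, 3.760336)
  k1 = (2.269751, 6.705891)
  predictor → (3.336489, 6.107397)
  k2 = (2.252459, 9.481242)
  → (3.333463, 6.593084)
(x_1(0.7), x_2(0.7)) ≈ (3.3335, 6.5931)

3.3335, 6.5931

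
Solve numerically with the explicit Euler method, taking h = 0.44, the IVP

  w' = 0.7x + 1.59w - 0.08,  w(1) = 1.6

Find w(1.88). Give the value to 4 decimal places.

Euler: w_{n+1} = w_n + h·f(x_n, w_n).
x=1.000000, w=1.600000: f=3.164000 → w ← 1.600000 + 0.44·3.164000 = 2.992160
x=1.440000, w=2.992160: f=5.685534 → w ← 2.992160 + 0.44·5.685534 = 5.493795
w(1.88) ≈ 5.4938

5.4938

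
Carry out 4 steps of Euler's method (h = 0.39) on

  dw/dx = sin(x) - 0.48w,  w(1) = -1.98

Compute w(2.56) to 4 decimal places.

0.1976

Euler: w_{n+1} = w_n + h·f(x_n, w_n).
x=1.000000, w=-1.980000: f=1.791871 → w ← -1.980000 + 0.39·1.791871 = -1.281170
x=1.390000, w=-1.281170: f=1.598663 → w ← -1.281170 + 0.39·1.598663 = -0.657692
x=1.780000, w=-0.657692: f=1.293889 → w ← -0.657692 + 0.39·1.293889 = -0.153075
x=2.170000, w=-0.153075: f=0.899261 → w ← -0.153075 + 0.39·0.899261 = 0.197637
w(2.56) ≈ 0.1976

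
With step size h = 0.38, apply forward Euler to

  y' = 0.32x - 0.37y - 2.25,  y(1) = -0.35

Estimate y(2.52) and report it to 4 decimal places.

-2.3096

Euler: y_{n+1} = y_n + h·f(x_n, y_n).
x=1.000000, y=-0.350000: f=-1.800500 → y ← -0.350000 + 0.38·(-1.800500) = -1.034190
x=1.380000, y=-1.034190: f=-1.425750 → y ← -1.034190 + 0.38·(-1.425750) = -1.575975
x=1.760000, y=-1.575975: f=-1.103689 → y ← -1.575975 + 0.38·(-1.103689) = -1.995377
x=2.140000, y=-1.995377: f=-0.826911 → y ← -1.995377 + 0.38·(-0.826911) = -2.309603
y(2.52) ≈ -2.3096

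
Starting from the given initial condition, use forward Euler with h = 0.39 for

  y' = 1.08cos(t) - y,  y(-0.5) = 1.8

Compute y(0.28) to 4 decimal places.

Euler: y_{n+1} = y_n + h·f(t_n, y_n).
t=-0.500000, y=1.800000: f=-0.852211 → y ← 1.800000 + 0.39·(-0.852211) = 1.467638
t=-0.110000, y=1.467638: f=-0.394165 → y ← 1.467638 + 0.39·(-0.394165) = 1.313913
y(0.28) ≈ 1.3139

1.3139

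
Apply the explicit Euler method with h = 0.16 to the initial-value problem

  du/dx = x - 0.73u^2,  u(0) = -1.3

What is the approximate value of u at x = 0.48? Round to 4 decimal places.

Euler: u_{n+1} = u_n + h·f(x_n, u_n).
x=0.000000, u=-1.300000: f=-1.233700 → u ← -1.300000 + 0.16·(-1.233700) = -1.497392
x=0.160000, u=-1.497392: f=-1.476793 → u ← -1.497392 + 0.16·(-1.476793) = -1.733679
x=0.320000, u=-1.733679: f=-1.874119 → u ← -1.733679 + 0.16·(-1.874119) = -2.033538
u(0.48) ≈ -2.0335

-2.0335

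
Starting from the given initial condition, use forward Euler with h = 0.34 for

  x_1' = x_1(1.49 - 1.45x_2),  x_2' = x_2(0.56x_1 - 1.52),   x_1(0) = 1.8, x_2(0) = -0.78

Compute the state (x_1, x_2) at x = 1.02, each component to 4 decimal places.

Euler on (x_1,x_2): x_1_{n+1} = x_1_n + h·x_1', x_2_{n+1} = x_2_n + h·x_2'.
0.000000: (1.800000, -0.780000); f=(4.717800, 0.399360) → (3.404052, -0.644218)
0.340000: (3.404052, -0.644218); f=(8.251815, -0.248841) → (6.209669, -0.728824)
0.680000: (6.209669, -0.728824); f=(15.814750, -1.426610) → (11.586684, -1.213871)
(x_1(1.02), x_2(1.02)) ≈ (11.5867, -1.2139)

11.5867, -1.2139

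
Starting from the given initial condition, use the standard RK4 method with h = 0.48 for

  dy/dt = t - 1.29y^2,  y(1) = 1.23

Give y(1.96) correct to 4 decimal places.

1.1519

RK4: k1 = f(t_n, y_n); k2 = f(t_n + h/2, y_n + (h/2)·k1); k3 = f(t_n + h/2, y_n + (h/2)·k2); k4 = f(t_n + h, y_n + h·k3); y_{n+1} = y_n + (h/6)·(k1 + 2k2 + 2k3 + k4).
t=1.000000, y=1.230000:
  k1 = f(1.000000, 1.230000) = -0.951641
  k2 = f(1.240000, 1.001606) = -0.054147
  k3 = f(1.240000, 1.217005) = -0.670619
  k4 = f(1.480000, 0.908103) = 0.416201
  y ← 1.230000 + (0.48/6)·(k1 + 2k2 + 2k3 + k4) = 1.071202
t=1.480000, y=1.071202:
  k1 = f(1.480000, 1.071202) = -0.000241
  k2 = f(1.720000, 1.071144) = 0.239919
  k3 = f(1.720000, 1.128783) = 0.076346
  k4 = f(1.960000, 1.107848) = 0.376747
  y ← 1.071202 + (0.48/6)·(k1 + 2k2 + 2k3 + k4) = 1.151925
y(1.96) ≈ 1.1519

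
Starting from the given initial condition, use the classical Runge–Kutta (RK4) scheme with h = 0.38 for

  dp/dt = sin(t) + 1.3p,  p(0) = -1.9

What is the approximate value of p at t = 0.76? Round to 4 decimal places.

RK4: k1 = f(t_n, p_n); k2 = f(t_n + h/2, p_n + (h/2)·k1); k3 = f(t_n + h/2, p_n + (h/2)·k2); k4 = f(t_n + h, p_n + h·k3); p_{n+1} = p_n + (h/6)·(k1 + 2k2 + 2k3 + k4).
t=0.000000, p=-1.900000:
  k1 = f(0.000000, -1.900000) = -2.470000
  k2 = f(0.190000, -2.369300) = -2.891231
  k3 = f(0.190000, -2.449334) = -2.995275
  k4 = f(0.380000, -3.038205) = -3.578745
  p ← -1.900000 + (0.38/6)·(k1 + 2k2 + 2k3 + k4) = -3.028711
t=0.380000, p=-3.028711:
  k1 = f(0.380000, -3.028711) = -3.566404
  k2 = f(0.570000, -3.706328) = -4.278595
  k3 = f(0.570000, -3.841644) = -4.454506
  k4 = f(0.760000, -4.721423) = -5.448929
  p ← -3.028711 + (0.38/6)·(k1 + 2k2 + 2k3 + k4) = -4.705875
p(0.76) ≈ -4.7059

-4.7059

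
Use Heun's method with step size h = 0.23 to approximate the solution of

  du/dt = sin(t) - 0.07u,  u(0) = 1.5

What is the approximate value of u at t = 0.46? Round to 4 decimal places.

1.5551

Heun: k1 = f(t_n, u_n); k2 = f(t_n + h, u_n + h·k1); u_{n+1} = u_n + (h/2)·(k1 + k2).
t=0.000000, u=1.500000:
  k1 = f(0.000000, 1.500000) = -0.105000
  k2 = f(0.230000, 1.475850) = 0.124668
  u ← 1.500000 + (0.23/2)·(-0.105000 + 0.124668) = 1.502262
t=0.230000, u=1.502262:
  k1 = f(0.230000, 1.502262) = 0.122819
  k2 = f(0.460000, 1.530510) = 0.336812
  u ← 1.502262 + (0.23/2)·(0.122819 + 0.336812) = 1.555119
u(0.46) ≈ 1.5551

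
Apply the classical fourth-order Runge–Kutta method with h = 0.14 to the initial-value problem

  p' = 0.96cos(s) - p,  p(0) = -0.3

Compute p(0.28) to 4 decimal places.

RK4: k1 = f(s_n, p_n); k2 = f(s_n + h/2, p_n + (h/2)·k1); k3 = f(s_n + h/2, p_n + (h/2)·k2); k4 = f(s_n + h, p_n + h·k3); p_{n+1} = p_n + (h/6)·(k1 + 2k2 + 2k3 + k4).
s=0.000000, p=-0.300000:
  k1 = f(0.000000, -0.300000) = 1.260000
  k2 = f(0.070000, -0.211800) = 1.169449
  k3 = f(0.070000, -0.218139) = 1.175788
  k4 = f(0.140000, -0.135390) = 1.085997
  p ← -0.300000 + (0.14/6)·(k1 + 2k2 + 2k3 + k4) = -0.135816
s=0.140000, p=-0.135816:
  k1 = f(0.140000, -0.135816) = 1.086423
  k2 = f(0.210000, -0.059766) = 0.998676
  k3 = f(0.210000, -0.065908) = 1.004818
  k4 = f(0.280000, 0.004859) = 0.917754
  p ← -0.135816 + (0.14/6)·(k1 + 2k2 + 2k3 + k4) = 0.004445
p(0.28) ≈ 0.0044

0.0044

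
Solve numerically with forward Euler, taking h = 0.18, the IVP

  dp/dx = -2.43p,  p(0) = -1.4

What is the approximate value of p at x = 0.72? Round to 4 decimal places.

-0.1403

Euler: p_{n+1} = p_n + h·f(x_n, p_n).
x=0.000000, p=-1.400000: f=3.402000 → p ← -1.400000 + 0.18·3.402000 = -0.787640
x=0.180000, p=-0.787640: f=1.913965 → p ← -0.787640 + 0.18·1.913965 = -0.443126
x=0.360000, p=-0.443126: f=1.076797 → p ← -0.443126 + 0.18·1.076797 = -0.249303
x=0.540000, p=-0.249303: f=0.605806 → p ← -0.249303 + 0.18·0.605806 = -0.140258
p(0.72) ≈ -0.1403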